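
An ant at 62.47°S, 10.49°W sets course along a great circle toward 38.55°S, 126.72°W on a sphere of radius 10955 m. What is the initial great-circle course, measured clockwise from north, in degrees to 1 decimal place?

229.7°

Δλ = -116.230° = -2.0286 rad.
y = sin Δλ · cos φ₂ = (-0.8970)(0.7821) = -0.7015
x = cos φ₁ sin φ₂ − sin φ₁ cos φ₂ cos Δλ = (0.4622)(-0.6232) − (-0.8868)(0.7821)(-0.4420) = -0.5946
θ = atan2(y, x) = -130.28°; adding 360° gives 229.7°.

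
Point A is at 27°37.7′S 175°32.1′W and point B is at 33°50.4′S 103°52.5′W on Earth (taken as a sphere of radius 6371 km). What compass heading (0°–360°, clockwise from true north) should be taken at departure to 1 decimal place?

115.3°

With φ₁ = -0.4822, φ₂ = -0.5906, Δλ = 1.2507 rad, the forward-azimuth formula gives
θ = atan2( sin Δλ cos φ₂ , cos φ₁ sin φ₂ − sin φ₁ cos φ₂ cos Δλ ) = atan2(0.7884, -0.3722) = 115.27°.
So the initial bearing is 115.3°.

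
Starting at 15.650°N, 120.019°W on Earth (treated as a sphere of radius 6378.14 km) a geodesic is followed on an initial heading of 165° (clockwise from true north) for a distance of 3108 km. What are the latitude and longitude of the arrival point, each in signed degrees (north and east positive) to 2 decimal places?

Angular distance δ = d/R = 3108/6378.14 = 0.48729 rad; initial bearing θ = 2.8798 rad.
sin φ₂ = sin φ₁ cos δ + cos φ₁ sin δ cos θ = (0.2698)(0.8836) + (0.9629)(0.4682)(-0.9659) = -0.1971, so φ₂ = -11.37°.
Δλ = atan2(sin θ sin δ cos φ₁, cos δ − sin φ₁ sin φ₂) = atan2(0.1167, 0.9368) = 7.101°.
λ₂ = -120.019° + 7.101° = -112.92°.

-11.37°, -112.92°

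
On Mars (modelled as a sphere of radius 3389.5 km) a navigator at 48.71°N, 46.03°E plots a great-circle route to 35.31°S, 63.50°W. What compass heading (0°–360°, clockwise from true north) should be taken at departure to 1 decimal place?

257.1°

With φ₁ = 0.8501, φ₂ = -0.6163, Δλ = -1.9117 rad, the forward-azimuth formula gives
θ = atan2( sin Δλ cos φ₂ , cos φ₁ sin φ₂ − sin φ₁ cos φ₂ cos Δλ ) = atan2(-0.7691, -0.1764) = -102.92°.
Adding 360° brings this into [0°, 360°): 257.1°.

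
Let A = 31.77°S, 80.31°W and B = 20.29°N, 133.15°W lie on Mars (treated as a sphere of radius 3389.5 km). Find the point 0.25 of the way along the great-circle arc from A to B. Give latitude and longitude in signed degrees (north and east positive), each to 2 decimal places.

-19.62°, -95.32°

The central angle between A and B is δ = 1.2671 rad.
With f = 0.25, the slerp weights are sin((1−f)δ)/sin δ = 0.8526 and sin(fδ)/sin δ = 0.3264.
Weighted sum of the unit vectors: (0.8526)·(0.1431,-0.8380,-0.5265) + (0.3264)·(-0.6415,-0.6843,0.3468) = (-0.0874, -0.9379, -0.3357).
Converting back: φ = atan2(z, √(x²+y²)) = -19.62°, λ = atan2(y, x) = -95.32°.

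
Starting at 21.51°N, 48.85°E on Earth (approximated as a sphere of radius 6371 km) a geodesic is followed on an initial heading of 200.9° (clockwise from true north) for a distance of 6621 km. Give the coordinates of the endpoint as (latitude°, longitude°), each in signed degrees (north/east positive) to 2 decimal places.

-34.29°, 27.00°

Angular distance δ = d/R = 6621/6371 = 1.03924 rad; initial bearing θ = 3.5064 rad.
sin φ₂ = sin φ₁ cos δ + cos φ₁ sin δ cos θ = (0.3667)(0.5069) + (0.9304)(0.8620)(-0.9342) = -0.5634, so φ₂ = -34.29°.
Δλ = atan2(sin θ sin δ cos φ₁, cos δ − sin φ₁ sin φ₂) = atan2(-0.2861, 0.7134) = -21.851°.
λ₂ = 48.850° − 21.851° = 27.00°.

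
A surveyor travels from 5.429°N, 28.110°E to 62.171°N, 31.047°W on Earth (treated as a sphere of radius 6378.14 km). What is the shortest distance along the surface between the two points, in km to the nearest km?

With latitudes φ₁ = 5.429°, φ₂ = 62.171° and longitude difference Δλ = -59.157°:
Haversine: a = sin²(Δφ/2) + cos φ₁ cos φ₂ sin²(Δλ/2) = 0.2258 + (0.9955)(0.4668)(0.2437) = 0.33903.
Central angle c = 2·arcsin(√a) = 1.24302 rad.
Distance = R·c = 6378.14 × 1.2430 ≈ 7928 km.

7928 km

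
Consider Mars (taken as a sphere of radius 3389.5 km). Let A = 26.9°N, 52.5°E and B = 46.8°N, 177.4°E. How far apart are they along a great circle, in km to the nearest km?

In radians: φ₁ = 0.4695, φ₂ = 0.8168, Δλ = 124.900° = 2.1799 rad.
cos c = sin φ₁ sin φ₂ + cos φ₁ cos φ₂ cos Δλ = (0.4524)(0.7290) + (0.8918)(0.6845)(-0.5721) = -0.01947,
so c = arccos(-0.01947) = 1.59027 rad.
Distance = R·c = 3389.5 × 1.5903 ≈ 5390 km.

5390 km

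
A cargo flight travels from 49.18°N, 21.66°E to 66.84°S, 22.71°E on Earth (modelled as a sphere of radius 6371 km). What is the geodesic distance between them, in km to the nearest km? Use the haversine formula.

12901 km

With latitudes φ₁ = 49.180°, φ₂ = -66.840° and longitude difference Δλ = 1.050°:
Haversine: a = sin²(Δφ/2) + cos φ₁ cos φ₂ sin²(Δλ/2) = 0.7193 + (0.6537)(0.3933)(0.0001) = 0.71936.
Central angle c = 2·arcsin(√a) = 2.02498 rad.
Distance = R·c = 6371 × 2.0250 ≈ 12901 km.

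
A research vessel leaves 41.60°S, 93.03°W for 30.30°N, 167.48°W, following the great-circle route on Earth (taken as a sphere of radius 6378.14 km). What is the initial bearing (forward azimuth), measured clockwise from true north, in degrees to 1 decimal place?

302.6°

With φ₁ = -0.7261, φ₂ = 0.5288, Δλ = -1.2994 rad, the forward-azimuth formula gives
θ = atan2( sin Δλ cos φ₂ , cos φ₁ sin φ₂ − sin φ₁ cos φ₂ cos Δλ ) = atan2(-0.8318, 0.5310) = -57.45°.
Adding 360° brings this into [0°, 360°): 302.6°.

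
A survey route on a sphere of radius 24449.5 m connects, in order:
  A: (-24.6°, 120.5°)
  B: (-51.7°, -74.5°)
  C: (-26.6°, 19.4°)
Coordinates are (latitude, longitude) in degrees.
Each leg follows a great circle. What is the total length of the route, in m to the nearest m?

74373 m

Leg A→B: central angle 1.7902 rad, distance 43769.2 m.
Leg B→C: central angle 1.2517 rad, distance 30603.7 m.
Total: 43769.2 + 30603.7 ≈ 74373 m.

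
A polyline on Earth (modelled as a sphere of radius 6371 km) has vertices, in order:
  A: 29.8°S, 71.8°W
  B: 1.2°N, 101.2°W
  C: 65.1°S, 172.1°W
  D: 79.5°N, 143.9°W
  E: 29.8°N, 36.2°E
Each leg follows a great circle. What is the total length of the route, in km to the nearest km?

Leg A→B: central angle 0.7296 rad, distance 4648.3 km.
Leg B→C: central angle 1.4518 rad, distance 9249.2 km.
Leg C→D: central angle 2.5396 rad, distance 16180.1 km.
Leg D→E: central angle 1.2339 rad, distance 7861.5 km.
Total: 4648.3 + 9249.2 + 16180.1 + 7861.5 ≈ 37939 km.

37939 km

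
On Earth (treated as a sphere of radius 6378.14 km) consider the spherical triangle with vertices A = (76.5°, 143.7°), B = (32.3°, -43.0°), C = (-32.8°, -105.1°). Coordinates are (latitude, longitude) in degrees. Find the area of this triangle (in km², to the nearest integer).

Side lengths (central angles): a = 1.5278, b = 2.2114, c = 1.2413 rad; semiperimeter s = 2.4902.
By l'Huilier's theorem, tan(E/4) = √[tan(s/2) tan((s−a)/2) tan((s−b)/2) tan((s−c)/2)], giving spherical excess E = 1.5062 rad.
Area = E·R² = 1.5062 × (6378.14)² ≈ 61273928 km².

61273928 km²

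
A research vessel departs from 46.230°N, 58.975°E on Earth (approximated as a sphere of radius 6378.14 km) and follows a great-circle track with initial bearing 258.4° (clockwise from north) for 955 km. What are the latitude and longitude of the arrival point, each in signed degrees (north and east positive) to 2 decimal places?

43.89°, 47.28°

Angular distance δ = d/R = 955/6378.14 = 0.14973 rad; initial bearing θ = 4.5099 rad.
sin φ₂ = sin φ₁ cos δ + cos φ₁ sin δ cos θ = (0.7221)(0.9888) + (0.6918)(0.1492)(-0.2011) = 0.6933, so φ₂ = 43.89°.
Δλ = atan2(sin θ sin δ cos φ₁, cos δ − sin φ₁ sin φ₂) = atan2(-0.1011, 0.4882) = -11.699°.
λ₂ = 58.975° − 11.699° = 47.28°.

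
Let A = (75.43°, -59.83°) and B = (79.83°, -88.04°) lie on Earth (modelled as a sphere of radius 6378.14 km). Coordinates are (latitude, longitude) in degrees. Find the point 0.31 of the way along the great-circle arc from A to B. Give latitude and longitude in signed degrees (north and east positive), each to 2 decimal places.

Central angle δ = 0.1283 rad. Interpolating on the sphere with fraction f = 0.31:
P = [sin((1−f)δ)·A + sin(fδ)·B] / sin δ = 0.6910·A + 0.3108·B in Cartesian coordinates,
giving P = (0.0892, -0.2051, 0.9747), i.e. latitude 77.07°, longitude -66.49°.

77.07°, -66.49°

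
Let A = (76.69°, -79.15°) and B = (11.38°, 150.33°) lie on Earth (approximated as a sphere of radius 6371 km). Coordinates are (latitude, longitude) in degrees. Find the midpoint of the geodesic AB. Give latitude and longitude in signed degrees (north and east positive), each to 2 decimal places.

54.04°, 162.23°

Central angle δ = 1.5254 rad. Interpolating on the sphere with fraction f = 0.5:
P = [sin((1−f)δ)·A + sin(fδ)·B] / sin δ = 0.6916·A + 0.6916·B in Cartesian coordinates,
giving P = (-0.5591, 0.1792, 0.8095), i.e. latitude 54.04°, longitude 162.23°.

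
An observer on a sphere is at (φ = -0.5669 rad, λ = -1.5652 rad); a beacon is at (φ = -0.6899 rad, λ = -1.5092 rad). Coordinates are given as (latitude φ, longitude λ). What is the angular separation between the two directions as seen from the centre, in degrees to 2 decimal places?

With latitudes φ₁ = -32.481°, φ₂ = -39.528° and longitude difference Δλ = 3.209°:
cos c = sin φ₁ sin φ₂ + cos φ₁ cos φ₂ cos Δλ = (-0.5370)(-0.6365) + (0.8436)(0.7713)(0.9984) = 0.99143,
so c = arccos(0.99143) = 0.13105 rad.
So the angular separation is 7.51°.

7.51°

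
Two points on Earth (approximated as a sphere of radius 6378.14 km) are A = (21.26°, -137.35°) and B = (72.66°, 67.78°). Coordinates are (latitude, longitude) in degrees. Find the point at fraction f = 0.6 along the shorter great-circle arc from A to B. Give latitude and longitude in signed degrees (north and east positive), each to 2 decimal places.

Central angle δ = 1.4760 rad. Interpolating on the sphere with fraction f = 0.6:
P = [sin((1−f)δ)·A + sin(fδ)·B] / sin δ = 0.5592·A + 0.7778·B in Cartesian coordinates,
giving P = (-0.2956, -0.1385, 0.9452), i.e. latitude 70.95°, longitude -154.90°.

70.95°, -154.90°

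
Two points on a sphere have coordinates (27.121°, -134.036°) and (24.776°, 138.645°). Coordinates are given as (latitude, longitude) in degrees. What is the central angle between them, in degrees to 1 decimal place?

76.8°

Let φ₁ = 0.4734 rad, φ₂ = 0.4324 rad, and Δλ = -1.5240 rad.
cos c = sin φ₁ sin φ₂ + cos φ₁ cos φ₂ cos Δλ = (0.4559)(0.4191) + (0.8900)(0.9080)(0.0468) = 0.22884,
so c = arccos(0.22884) = 1.33991 rad.
So the angular separation is 76.8°.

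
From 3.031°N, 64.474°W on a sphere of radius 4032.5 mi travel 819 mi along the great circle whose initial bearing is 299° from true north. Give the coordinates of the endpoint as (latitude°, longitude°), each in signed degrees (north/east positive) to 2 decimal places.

Angular distance δ = d/R = 819/4032.5 = 0.20310 rad; initial bearing θ = 5.2185 rad.
sin φ₂ = sin φ₁ cos δ + cos φ₁ sin δ cos θ = (0.0529)(0.9794) + (0.9986)(0.2017)(0.4848) = 0.1494, so φ₂ = 8.59°.
Δλ = atan2(sin θ sin δ cos φ₁, cos δ − sin φ₁ sin φ₂) = atan2(-0.1762, 0.9715) = -10.278°.
λ₂ = -64.474° − 10.278° = -74.75°.

8.59°, -74.75°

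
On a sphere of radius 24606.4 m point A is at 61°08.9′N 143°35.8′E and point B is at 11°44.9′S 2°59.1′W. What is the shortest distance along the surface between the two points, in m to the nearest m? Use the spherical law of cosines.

53656 m

Let φ₁ = 1.0672 rad, φ₂ = -0.2050 rad, and Δλ = -2.5583 rad.
cos c = sin φ₁ sin φ₂ + cos φ₁ cos φ₂ cos Δλ = (0.8759)(-0.2036) + (0.4825)(0.9791)(-0.8347) = -0.57267,
so c = arccos(-0.57267) = 2.18055 rad.
Distance = R·c = 24606.4 × 2.1806 ≈ 53656 m.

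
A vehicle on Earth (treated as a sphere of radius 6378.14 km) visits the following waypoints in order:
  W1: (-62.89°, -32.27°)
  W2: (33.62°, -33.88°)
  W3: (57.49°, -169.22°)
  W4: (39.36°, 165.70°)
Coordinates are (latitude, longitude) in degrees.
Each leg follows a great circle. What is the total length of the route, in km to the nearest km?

Leg W1→W2: central angle 1.6846 rad, distance 10744.4 km.
Leg W2→W3: central angle 1.4217 rad, distance 9067.6 km.
Leg W3→W4: central angle 0.4247 rad, distance 2708.6 km.
Total: 10744.4 + 9067.6 + 2708.6 ≈ 22521 km.

22521 km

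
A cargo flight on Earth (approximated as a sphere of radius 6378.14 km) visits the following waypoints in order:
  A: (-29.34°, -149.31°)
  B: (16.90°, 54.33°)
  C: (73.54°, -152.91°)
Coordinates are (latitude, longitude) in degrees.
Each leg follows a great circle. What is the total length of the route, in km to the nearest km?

Leg A→B: central angle 2.7058 rad, distance 17257.9 km.
Leg B→C: central angle 1.5330 rad, distance 9778.0 km.
Total: 17257.9 + 9778.0 ≈ 27036 km.

27036 km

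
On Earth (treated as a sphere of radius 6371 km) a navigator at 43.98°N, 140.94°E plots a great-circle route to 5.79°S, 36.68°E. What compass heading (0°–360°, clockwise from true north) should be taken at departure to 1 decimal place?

275.8°

With φ₁ = 0.7676, φ₂ = -0.1011, Δλ = -1.8197 rad, the forward-azimuth formula gives
θ = atan2( sin Δλ cos φ₂ , cos φ₁ sin φ₂ − sin φ₁ cos φ₂ cos Δλ ) = atan2(-0.9642, 0.0976) = -84.22°.
Adding 360° brings this into [0°, 360°): 275.8°.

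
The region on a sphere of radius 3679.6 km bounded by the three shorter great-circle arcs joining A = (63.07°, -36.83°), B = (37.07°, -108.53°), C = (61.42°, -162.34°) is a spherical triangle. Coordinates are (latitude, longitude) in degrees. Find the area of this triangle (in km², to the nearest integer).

4120158 km²

Side lengths (central angles): a = 0.7156, b = 0.8539, c = 0.8620 rad; semiperimeter s = 1.2157.
By l'Huilier's theorem, tan(E/4) = √[tan(s/2) tan((s−a)/2) tan((s−b)/2) tan((s−c)/2)], giving spherical excess E = 0.3043 rad.
Area = E·R² = 0.3043 × (3679.6)² ≈ 4120158 km².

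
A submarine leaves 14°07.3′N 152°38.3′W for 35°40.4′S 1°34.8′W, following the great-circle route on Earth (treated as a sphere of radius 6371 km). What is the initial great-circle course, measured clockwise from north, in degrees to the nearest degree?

135°

With φ₁ = 0.2465, φ₂ = -0.6226, Δλ = 2.6365 rad, the forward-azimuth formula gives
θ = atan2( sin Δλ cos φ₂ , cos φ₁ sin φ₂ − sin φ₁ cos φ₂ cos Δλ ) = atan2(0.3931, -0.3921) = 134.93°.
So the initial bearing is 135°.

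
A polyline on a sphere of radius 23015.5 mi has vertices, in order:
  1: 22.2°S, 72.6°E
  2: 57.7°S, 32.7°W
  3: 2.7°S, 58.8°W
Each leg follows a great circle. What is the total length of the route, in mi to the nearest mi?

Leg 1→2: central angle 1.3808 rad, distance 31780.5 mi.
Leg 2→3: central angle 1.0249 rad, distance 23589.6 mi.
Total: 31780.5 + 23589.6 ≈ 55370 mi.

55370 mi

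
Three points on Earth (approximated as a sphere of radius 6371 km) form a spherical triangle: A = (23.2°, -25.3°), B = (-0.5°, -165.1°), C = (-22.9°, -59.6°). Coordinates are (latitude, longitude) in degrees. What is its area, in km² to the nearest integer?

62266132 km²

Side lengths (central angles): a = 1.8160, b = 0.9930, c = 2.3538 rad; semiperimeter s = 2.5814.
By l'Huilier's theorem, tan(E/4) = √[tan(s/2) tan((s−a)/2) tan((s−b)/2) tan((s−c)/2)], giving spherical excess E = 1.5340 rad.
Area = E·R² = 1.5340 × (6371)² ≈ 62266132 km².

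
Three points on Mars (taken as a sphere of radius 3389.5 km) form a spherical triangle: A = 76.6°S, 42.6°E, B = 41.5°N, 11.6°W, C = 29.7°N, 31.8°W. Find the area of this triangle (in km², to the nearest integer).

Side lengths (central angles): a = 0.3515, b = 2.0129, c = 2.1449 rad; semiperimeter s = 2.2546.
By l'Huilier's theorem, tan(E/4) = √[tan(s/2) tan((s−a)/2) tan((s−b)/2) tan((s−c)/2)], giving spherical excess E = 0.5579 rad.
Area = E·R² = 0.5579 × (3389.5)² ≈ 6409694 km².

6409694 km²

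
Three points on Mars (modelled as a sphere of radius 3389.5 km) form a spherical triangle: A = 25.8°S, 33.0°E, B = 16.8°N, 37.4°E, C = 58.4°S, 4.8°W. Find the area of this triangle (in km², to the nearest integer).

Side lengths (central angles): a = 1.4450, b = 0.7326, c = 0.7473 rad; semiperimeter s = 1.4624.
By l'Huilier's theorem, tan(E/4) = √[tan(s/2) tan((s−a)/2) tan((s−b)/2) tan((s−c)/2)], giving spherical excess E = 0.1334 rad.
Area = E·R² = 0.1334 × (3389.5)² ≈ 1533140 km².

1533140 km²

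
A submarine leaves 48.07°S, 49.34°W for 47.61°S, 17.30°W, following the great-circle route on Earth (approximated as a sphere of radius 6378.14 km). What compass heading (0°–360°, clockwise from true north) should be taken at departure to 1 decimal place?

With φ₁ = -0.8390, φ₂ = -0.8310, Δλ = 0.5592 rad, the forward-azimuth formula gives
θ = atan2( sin Δλ cos φ₂ , cos φ₁ sin φ₂ − sin φ₁ cos φ₂ cos Δλ ) = atan2(0.3577, -0.0684) = 100.82°.
So the initial bearing is 100.8°.

100.8°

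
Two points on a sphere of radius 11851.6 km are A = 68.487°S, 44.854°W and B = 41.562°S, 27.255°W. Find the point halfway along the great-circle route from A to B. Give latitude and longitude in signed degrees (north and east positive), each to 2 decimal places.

Central angle δ = 0.4975 rad. Interpolating on the sphere with fraction f = 0.5:
P = [sin((1−f)δ)·A + sin(fδ)·B] / sin δ = 0.5159·A + 0.5159·B in Cartesian coordinates,
giving P = (0.4773, -0.3102, -0.8222), i.e. latitude -55.30°, longitude -33.02°.

-55.30°, -33.02°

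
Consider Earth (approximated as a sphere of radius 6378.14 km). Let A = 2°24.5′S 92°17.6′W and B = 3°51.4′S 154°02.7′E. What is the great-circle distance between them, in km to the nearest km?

Let φ₁ = -0.0420 rad, φ₂ = -0.0673 rad, and Δλ = -1.9838 rad.
Haversine: a = sin²(Δφ/2) + cos φ₁ cos φ₂ sin²(Δλ/2) = 0.0002 + (0.9991)(0.9977)(0.7007) = 0.69862.
Central angle c = 2·arcsin(√a) = 1.97931 rad.
Distance = R·c = 6378.14 × 1.9793 ≈ 12624 km.

12624 km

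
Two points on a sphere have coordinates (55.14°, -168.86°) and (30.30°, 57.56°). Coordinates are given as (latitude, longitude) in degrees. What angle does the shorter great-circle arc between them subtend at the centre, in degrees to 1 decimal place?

85.8°

Let φ₁ = 0.9624 rad, φ₂ = 0.5288 rad, and Δλ = -2.3314 rad.
cos c = sin φ₁ sin φ₂ + cos φ₁ cos φ₂ cos Δλ = (0.8206)(0.5045) + (0.5716)(0.8634)(-0.6894) = 0.07379,
so c = arccos(0.07379) = 1.49694 rad.
So the angular separation is 85.8°.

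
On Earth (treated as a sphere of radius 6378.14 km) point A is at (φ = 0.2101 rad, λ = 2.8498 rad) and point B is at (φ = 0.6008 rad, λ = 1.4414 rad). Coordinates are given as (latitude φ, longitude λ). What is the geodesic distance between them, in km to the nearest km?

8418 km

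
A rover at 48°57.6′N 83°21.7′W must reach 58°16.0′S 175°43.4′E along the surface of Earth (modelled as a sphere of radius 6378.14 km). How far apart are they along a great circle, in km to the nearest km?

15026 km

Let φ₁ = 0.8545 rad, φ₂ = -1.0169 rad, and Δλ = -1.7613 rad.
cos c = sin φ₁ sin φ₂ + cos φ₁ cos φ₂ cos Δλ = (0.7543)(-0.8505) + (0.6566)(0.5260)(-0.1894) = -0.70689,
so c = arccos(-0.70689) = 2.35588 rad.
Distance = R·c = 6378.14 × 2.3559 ≈ 15026 km.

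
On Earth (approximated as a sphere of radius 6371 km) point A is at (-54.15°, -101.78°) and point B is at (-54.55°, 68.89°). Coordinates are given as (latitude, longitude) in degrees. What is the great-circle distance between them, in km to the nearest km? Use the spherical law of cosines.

In radians: φ₁ = -0.9451, φ₂ = -0.9521, Δλ = 170.670° = 2.9788 rad.
cos c = sin φ₁ sin φ₂ + cos φ₁ cos φ₂ cos Δλ = (-0.8106)(-0.8146) + (0.5857)(0.5800)(-0.9868) = 0.32511,
so c = arccos(0.32511) = 1.23967 rad.
Distance = R·c = 6371 × 1.2397 ≈ 7898 km.

7898 km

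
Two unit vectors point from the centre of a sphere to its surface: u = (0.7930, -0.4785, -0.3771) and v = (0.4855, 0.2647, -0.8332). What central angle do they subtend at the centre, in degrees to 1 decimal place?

55.1°

u·v = 0.5725; |u| = 1.0000, |v| = 1.0000.
cos θ = (u·v)/(|u||v|) = 0.5725, so θ = 55.1°.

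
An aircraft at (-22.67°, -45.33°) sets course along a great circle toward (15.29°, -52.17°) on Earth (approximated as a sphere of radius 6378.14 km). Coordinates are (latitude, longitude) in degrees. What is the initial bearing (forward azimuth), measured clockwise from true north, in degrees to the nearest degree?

349°

With φ₁ = -0.3957, φ₂ = 0.2669, Δλ = -0.1194 rad, the forward-azimuth formula gives
θ = atan2( sin Δλ cos φ₂ , cos φ₁ sin φ₂ − sin φ₁ cos φ₂ cos Δλ ) = atan2(-0.1149, 0.6125) = -10.62°.
Adding 360° brings this into [0°, 360°): 349°.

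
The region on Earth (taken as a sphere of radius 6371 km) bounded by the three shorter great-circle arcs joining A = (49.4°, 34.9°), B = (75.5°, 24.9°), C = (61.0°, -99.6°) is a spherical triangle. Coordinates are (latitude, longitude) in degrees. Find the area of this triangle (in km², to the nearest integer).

3050408 km²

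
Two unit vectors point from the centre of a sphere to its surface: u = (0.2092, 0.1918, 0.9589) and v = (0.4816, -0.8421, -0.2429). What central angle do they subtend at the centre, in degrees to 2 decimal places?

u·v = -0.2937; |u| = 1.0000, |v| = 1.0000.
cos θ = (u·v)/(|u||v|) = -0.2937, so θ = 107.08°.

107.08°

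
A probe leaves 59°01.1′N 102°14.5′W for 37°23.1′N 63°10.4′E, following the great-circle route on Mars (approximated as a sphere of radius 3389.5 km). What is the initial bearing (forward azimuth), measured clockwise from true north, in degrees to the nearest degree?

12°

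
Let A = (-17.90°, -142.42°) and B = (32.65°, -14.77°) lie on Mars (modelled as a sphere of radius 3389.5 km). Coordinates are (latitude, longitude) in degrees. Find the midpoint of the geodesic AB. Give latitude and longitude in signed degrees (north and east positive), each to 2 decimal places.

16.23°, -85.68°

The central angle between A and B is δ = 2.2853 rad.
With f = 0.5, the slerp weights are sin((1−f)δ)/sin δ = 1.2043 and sin(fδ)/sin δ = 1.2043.
Weighted sum of the unit vectors: (1.2043)·(-0.7541,-0.5803,-0.3074) + (1.2043)·(0.8142,-0.2147,0.5395) = (0.0723, -0.9574, 0.2796).
Converting back: φ = atan2(z, √(x²+y²)) = 16.23°, λ = atan2(y, x) = -85.68°.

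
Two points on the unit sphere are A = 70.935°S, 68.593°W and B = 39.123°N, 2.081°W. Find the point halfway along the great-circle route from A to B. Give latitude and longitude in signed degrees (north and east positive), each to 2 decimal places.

-18.22°, -20.38°

Central angle δ = 2.0891 rad. Interpolating on the sphere with fraction f = 0.5:
P = [sin((1−f)δ)·A + sin(fδ)·B] / sin δ = 0.9954·A + 0.9954·B in Cartesian coordinates,
giving P = (0.8904, -0.3308, -0.3127), i.e. latitude -18.22°, longitude -20.38°.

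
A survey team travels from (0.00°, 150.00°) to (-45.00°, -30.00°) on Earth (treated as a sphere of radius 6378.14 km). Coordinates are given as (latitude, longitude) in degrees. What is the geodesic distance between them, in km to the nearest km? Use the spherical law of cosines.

Let φ₁ = 0.0000 rad, φ₂ = -0.7854 rad, and Δλ = -3.1416 rad.
cos c = sin φ₁ sin φ₂ + cos φ₁ cos φ₂ cos Δλ = (0.0000)(-0.7071) + (1.0000)(0.7071)(-1.0000) = -0.70711,
so c = arccos(-0.70711) = 2.35619 rad.
Distance = R·c = 6378.14 × 2.3562 ≈ 15028 km.

15028 km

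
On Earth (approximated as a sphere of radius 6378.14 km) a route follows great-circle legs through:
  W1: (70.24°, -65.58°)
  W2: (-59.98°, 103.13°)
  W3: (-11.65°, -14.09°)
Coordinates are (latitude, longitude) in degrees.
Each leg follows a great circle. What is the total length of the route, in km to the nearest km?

Leg W1→W2: central angle 2.9450 rad, distance 18783.6 km.
Leg W2→W3: central angle 1.6201 rad, distance 10333.2 km.
Total: 18783.6 + 10333.2 ≈ 29117 km.

29117 km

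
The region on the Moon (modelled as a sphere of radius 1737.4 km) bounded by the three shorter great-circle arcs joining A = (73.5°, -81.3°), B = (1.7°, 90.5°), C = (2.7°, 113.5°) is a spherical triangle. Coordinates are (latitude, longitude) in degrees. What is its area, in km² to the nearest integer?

Side lengths (central angles): a = 0.4015, b = 1.8020, c = 1.8261 rad; semiperimeter s = 2.0148.
By l'Huilier's theorem, tan(E/4) = √[tan(s/2) tan((s−a)/2) tan((s−b)/2) tan((s−c)/2)], giving spherical excess E = 0.5140 rad.
Area = E·R² = 0.5140 × (1737.4)² ≈ 1551464 km².

1551464 km²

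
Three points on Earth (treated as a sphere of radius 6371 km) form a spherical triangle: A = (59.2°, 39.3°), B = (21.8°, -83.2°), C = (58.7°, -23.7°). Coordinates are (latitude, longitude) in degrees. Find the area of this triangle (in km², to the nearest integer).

3349885 km²

Side lengths (central angles): a = 0.9738, b = 0.5458, c = 1.5072 rad; semiperimeter s = 1.5134.
By l'Huilier's theorem, tan(E/4) = √[tan(s/2) tan((s−a)/2) tan((s−b)/2) tan((s−c)/2)], giving spherical excess E = 0.0825 rad.
Area = E·R² = 0.0825 × (6371)² ≈ 3349885 km².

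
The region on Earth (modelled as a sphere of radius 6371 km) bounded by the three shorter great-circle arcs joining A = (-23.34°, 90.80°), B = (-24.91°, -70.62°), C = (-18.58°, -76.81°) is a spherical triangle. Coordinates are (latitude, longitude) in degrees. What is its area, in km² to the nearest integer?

Side lengths (central angles): a = 0.1492, b = 2.3801, c = 2.2427 rad; semiperimeter s = 2.3860.
By l'Huilier's theorem, tan(E/4) = √[tan(s/2) tan((s−a)/2) tan((s−b)/2) tan((s−c)/2)], giving spherical excess E = 0.1324 rad.
Area = E·R² = 0.1324 × (6371)² ≈ 5375843 km².

5375843 km²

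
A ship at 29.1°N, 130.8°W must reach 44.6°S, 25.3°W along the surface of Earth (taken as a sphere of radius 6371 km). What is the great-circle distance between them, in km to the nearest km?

13401 km

In radians: φ₁ = 0.5079, φ₂ = -0.7784, Δλ = 105.500° = 1.8413 rad.
cos c = sin φ₁ sin φ₂ + cos φ₁ cos φ₂ cos Δλ = (0.4863)(-0.7022) + (0.8738)(0.7120)(-0.2672) = -0.50774,
so c = arccos(-0.50774) = 2.10336 rad.
Distance = R·c = 6371 × 2.1034 ≈ 13401 km.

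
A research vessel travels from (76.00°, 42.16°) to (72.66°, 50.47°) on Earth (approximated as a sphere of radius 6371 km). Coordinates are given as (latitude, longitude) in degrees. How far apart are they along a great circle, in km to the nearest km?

In radians: φ₁ = 1.3265, φ₂ = 1.2682, Δλ = 8.310° = 0.1450 rad.
cos c = sin φ₁ sin φ₂ + cos φ₁ cos φ₂ cos Δλ = (0.9703)(0.9546) + (0.2419)(0.2980)(0.9895) = 0.99754,
so c = arccos(0.99754) = 0.07010 rad.
Distance = R·c = 6371 × 0.0701 ≈ 447 km.

447 km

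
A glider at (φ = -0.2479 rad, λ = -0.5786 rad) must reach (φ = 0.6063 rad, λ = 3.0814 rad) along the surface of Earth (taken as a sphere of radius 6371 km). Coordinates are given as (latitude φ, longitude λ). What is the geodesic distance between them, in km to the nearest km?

16266 km

In radians: φ₁ = -0.2479, φ₂ = 0.6063, Δλ = -150.297° = -2.6232 rad.
cos c = sin φ₁ sin φ₂ + cos φ₁ cos φ₂ cos Δλ = (-0.2454)(0.5698) + (0.9694)(0.8218)(-0.8686) = -0.83179,
so c = arccos(-0.83179) = 2.55312 rad.
Distance = R·c = 6371 × 2.5531 ≈ 16266 km.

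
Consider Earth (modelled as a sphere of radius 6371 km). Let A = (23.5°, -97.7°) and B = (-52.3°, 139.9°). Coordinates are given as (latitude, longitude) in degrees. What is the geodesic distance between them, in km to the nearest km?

14236 km

Let φ₁ = 0.4102 rad, φ₂ = -0.9128 rad, and Δλ = -2.1363 rad.
cos c = sin φ₁ sin φ₂ + cos φ₁ cos φ₂ cos Δλ = (0.3987)(-0.7912) + (0.9171)(0.6115)(-0.5358) = -0.61600,
so c = arccos(-0.61600) = 2.23444 rad.
Distance = R·c = 6371 × 2.2344 ≈ 14236 km.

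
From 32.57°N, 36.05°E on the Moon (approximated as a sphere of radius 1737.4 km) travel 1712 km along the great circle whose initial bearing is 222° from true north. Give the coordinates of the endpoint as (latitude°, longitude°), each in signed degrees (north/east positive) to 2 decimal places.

-12.98°, 1.14°

Angular distance δ = d/R = 1712/1737.4 = 0.98538 rad; initial bearing θ = 3.8746 rad.
sin φ₂ = sin φ₁ cos δ + cos φ₁ sin δ cos θ = (0.5383)(0.5525) + (0.8427)(0.8335)(-0.7431) = -0.2245, so φ₂ = -12.98°.
Δλ = atan2(sin θ sin δ cos φ₁, cos δ − sin φ₁ sin φ₂) = atan2(-0.4700, 0.6734) = -34.912°.
λ₂ = 36.050° − 34.912° = 1.14°.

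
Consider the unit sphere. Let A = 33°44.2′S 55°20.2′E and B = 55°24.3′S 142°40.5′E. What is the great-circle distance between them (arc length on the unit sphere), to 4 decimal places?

1.0712

Let φ₁ = -0.5888 rad, φ₂ = -0.9670 rad, and Δλ = 1.5243 rad.
cos c = sin φ₁ sin φ₂ + cos φ₁ cos φ₂ cos Δλ = (-0.5554)(-0.8232) + (0.8316)(0.5678)(0.0464) = 0.47910,
so c = arccos(0.47910) = 1.07116 rad.
On the unit sphere the arc length equals the central angle: 1.0712.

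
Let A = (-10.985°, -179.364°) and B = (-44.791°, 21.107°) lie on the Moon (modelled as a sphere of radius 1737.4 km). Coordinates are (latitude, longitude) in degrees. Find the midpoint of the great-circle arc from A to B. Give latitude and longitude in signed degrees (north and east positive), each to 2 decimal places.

-65.79°, 142.56°

The central angle between A and B is δ = 2.1158 rad.
With f = 0.5, the slerp weights are sin((1−f)δ)/sin δ = 1.0190 and sin(fδ)/sin δ = 1.0190.
Weighted sum of the unit vectors: (1.0190)·(-0.9816,-0.0109,-0.1906) + (1.0190)·(0.6621,0.2556,-0.7045) = (-0.3256, 0.2493, -0.9120).
Converting back: φ = atan2(z, √(x²+y²)) = -65.79°, λ = atan2(y, x) = 142.56°.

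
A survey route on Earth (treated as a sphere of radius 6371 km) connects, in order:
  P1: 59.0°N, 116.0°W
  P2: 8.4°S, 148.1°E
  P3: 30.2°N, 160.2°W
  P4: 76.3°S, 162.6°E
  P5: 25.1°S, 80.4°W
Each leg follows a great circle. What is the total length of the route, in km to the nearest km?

38221 km

Leg P1→P2: central angle 1.7493 rad, distance 11145.0 km.
Leg P2→P3: central angle 1.0968 rad, distance 6987.8 km.
Leg P3→P4: central angle 1.9025 rad, distance 12120.9 km.
Leg P4→P5: central angle 1.2506 rad, distance 7967.5 km.
Total: 11145.0 + 6987.8 + 12120.9 + 7967.5 ≈ 38221 km.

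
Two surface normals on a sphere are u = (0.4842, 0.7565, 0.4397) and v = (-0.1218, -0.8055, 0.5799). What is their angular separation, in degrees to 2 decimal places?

u·v = -0.4134; |u| = 1.0000, |v| = 1.0000.
cos θ = (u·v)/(|u||v|) = -0.4133, so θ = 114.42°.

114.42°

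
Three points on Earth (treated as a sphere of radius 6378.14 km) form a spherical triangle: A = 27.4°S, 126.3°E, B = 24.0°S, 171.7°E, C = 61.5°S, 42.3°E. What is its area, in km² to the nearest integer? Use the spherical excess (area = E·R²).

18327228 km²

Side lengths (central angles): a = 1.4899, b = 1.1055, c = 0.7126 rad; semiperimeter s = 1.6540.
By l'Huilier's theorem, tan(E/4) = √[tan(s/2) tan((s−a)/2) tan((s−b)/2) tan((s−c)/2)], giving spherical excess E = 0.4505 rad.
Area = E·R² = 0.4505 × (6378.14)² ≈ 18327228 km².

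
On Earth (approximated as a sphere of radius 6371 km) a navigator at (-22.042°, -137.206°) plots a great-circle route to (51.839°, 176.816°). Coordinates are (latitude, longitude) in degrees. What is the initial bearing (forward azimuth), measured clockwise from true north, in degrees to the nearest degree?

333°

With φ₁ = -0.3847, φ₂ = 0.9048, Δλ = -0.8025 rad, the forward-azimuth formula gives
θ = atan2( sin Δλ cos φ₂ , cos φ₁ sin φ₂ − sin φ₁ cos φ₂ cos Δλ ) = atan2(-0.4443, 0.8899) = -26.53°.
Adding 360° brings this into [0°, 360°): 333°.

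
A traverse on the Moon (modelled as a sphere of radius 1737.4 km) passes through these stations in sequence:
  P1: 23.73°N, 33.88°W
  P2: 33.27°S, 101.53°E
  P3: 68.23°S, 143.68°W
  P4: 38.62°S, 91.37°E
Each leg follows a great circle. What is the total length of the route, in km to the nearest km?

Leg P1→P2: central angle 2.4432 rad, distance 4244.7 km.
Leg P2→P3: central angle 1.1816 rad, distance 2052.9 km.
Leg P3→P4: central angle 1.1443 rad, distance 1988.2 km.
Total: 4244.7 + 2052.9 + 1988.2 ≈ 8286 km.

8286 km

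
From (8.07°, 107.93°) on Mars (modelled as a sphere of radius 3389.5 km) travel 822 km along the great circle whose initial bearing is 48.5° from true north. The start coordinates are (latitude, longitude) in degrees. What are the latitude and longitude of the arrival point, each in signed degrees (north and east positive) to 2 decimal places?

Angular distance δ = d/R = 822/3389.5 = 0.24251 rad; initial bearing θ = 0.8465 rad.
sin φ₂ = sin φ₁ cos δ + cos φ₁ sin δ cos θ = (0.1404)(0.9707) + (0.9901)(0.2401)(0.6626) = 0.2938, so φ₂ = 17.09°.
Δλ = atan2(sin θ sin δ cos φ₁, cos δ − sin φ₁ sin φ₂) = atan2(0.1781, 0.9295) = 10.846°.
λ₂ = 107.930° + 10.846° = 118.78°.

17.09°, 118.78°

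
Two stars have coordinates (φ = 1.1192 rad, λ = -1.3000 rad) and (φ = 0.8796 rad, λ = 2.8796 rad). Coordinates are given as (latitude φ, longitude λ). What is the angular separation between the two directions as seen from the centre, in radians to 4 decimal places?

0.9861 rad

With latitudes φ₁ = 64.125°, φ₂ = 50.397° and longitude difference Δλ = -120.527°:
Haversine: a = sin²(Δφ/2) + cos φ₁ cos φ₂ sin²(Δλ/2) = 0.0143 + (0.4364)(0.6375)(0.7540) = 0.22403.
Central angle c = 2·arcsin(√a) = 0.98611 rad.
So the angular separation is 0.9861 rad.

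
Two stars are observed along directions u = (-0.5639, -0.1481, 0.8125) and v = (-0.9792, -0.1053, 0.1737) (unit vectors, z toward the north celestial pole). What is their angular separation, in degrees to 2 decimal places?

u·v = 0.7089; |u| = 1.0000, |v| = 1.0000.
cos θ = (u·v)/(|u||v|) = 0.7088, so θ = 44.86°.

44.86°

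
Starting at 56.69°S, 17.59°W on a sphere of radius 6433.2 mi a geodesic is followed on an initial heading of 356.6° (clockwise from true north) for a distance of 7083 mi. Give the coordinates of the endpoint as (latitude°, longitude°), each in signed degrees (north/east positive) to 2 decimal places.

Angular distance δ = d/R = 7083/6433.2 = 1.10101 rad; initial bearing θ = 6.2238 rad.
sin φ₂ = sin φ₁ cos δ + cos φ₁ sin δ cos θ = (-0.8357)(0.4527) + (0.5492)(0.8917)(0.9982) = 0.1105, so φ₂ = 6.34°.
Δλ = atan2(sin θ sin δ cos φ₁, cos δ − sin φ₁ sin φ₂) = atan2(-0.0290, 0.5450) = -3.050°.
λ₂ = -17.590° − 3.050° = -20.64°.

6.34°, -20.64°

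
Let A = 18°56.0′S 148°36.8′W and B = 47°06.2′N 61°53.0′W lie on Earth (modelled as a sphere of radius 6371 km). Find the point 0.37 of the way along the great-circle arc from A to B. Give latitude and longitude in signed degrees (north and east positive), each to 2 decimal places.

The central angle between A and B is δ = 1.7731 rad.
With f = 0.37, the slerp weights are sin((1−f)δ)/sin δ = 0.9175 and sin(fδ)/sin δ = 0.6227.
Weighted sum of the unit vectors: (0.9175)·(-0.8075,-0.4926,-0.3245) + (0.6227)·(0.3208,-0.6004,0.7326) = (-0.5412, -0.8259, 0.1585).
Converting back: φ = atan2(z, √(x²+y²)) = 9.12°, λ = atan2(y, x) = -123.24°.

9.12°, -123.24°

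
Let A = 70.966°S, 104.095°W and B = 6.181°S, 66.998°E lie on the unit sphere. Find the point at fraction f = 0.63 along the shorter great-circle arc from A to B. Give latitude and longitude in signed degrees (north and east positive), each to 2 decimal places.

-44.09°, 64.46°

The central angle between A and B is δ = 1.7911 rad.
With f = 0.63, the slerp weights are sin((1−f)δ)/sin δ = 0.6305 and sin(fδ)/sin δ = 0.9261.
Weighted sum of the unit vectors: (0.6305)·(-0.0794,-0.3163,-0.9453) + (0.9261)·(0.3885,0.9151,-0.1077) = (0.3097, 0.6481, -0.6957).
Converting back: φ = atan2(z, √(x²+y²)) = -44.09°, λ = atan2(y, x) = 64.46°.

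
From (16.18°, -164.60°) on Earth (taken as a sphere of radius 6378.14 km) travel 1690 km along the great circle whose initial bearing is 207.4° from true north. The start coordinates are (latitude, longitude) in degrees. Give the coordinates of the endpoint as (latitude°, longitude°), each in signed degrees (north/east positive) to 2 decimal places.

Angular distance δ = d/R = 1690/6378.14 = 0.26497 rad; initial bearing θ = 3.6198 rad.
sin φ₂ = sin φ₁ cos δ + cos φ₁ sin δ cos θ = (0.2787)(0.9651) + (0.9604)(0.2619)(-0.8878) = 0.0456, so φ₂ = 2.62°.
Δλ = atan2(sin θ sin δ cos φ₁, cos δ − sin φ₁ sin φ₂) = atan2(-0.1157, 0.9524) = -6.929°.
λ₂ = -164.600° − 6.929° = -171.53°.

2.62°, -171.53°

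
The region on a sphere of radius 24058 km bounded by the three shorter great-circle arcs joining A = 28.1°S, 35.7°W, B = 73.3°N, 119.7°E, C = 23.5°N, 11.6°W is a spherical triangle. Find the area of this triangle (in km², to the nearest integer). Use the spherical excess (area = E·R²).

Side lengths (central angles): a = 1.3613, b = 0.9877, c = 2.3208 rad; semiperimeter s = 2.3349.
By l'Huilier's theorem, tan(E/4) = √[tan(s/2) tan((s−a)/2) tan((s−b)/2) tan((s−c)/2)], giving spherical excess E = 0.3331 rad.
Area = E·R² = 0.3331 × (24058)² ≈ 192806482 km².

192806482 km²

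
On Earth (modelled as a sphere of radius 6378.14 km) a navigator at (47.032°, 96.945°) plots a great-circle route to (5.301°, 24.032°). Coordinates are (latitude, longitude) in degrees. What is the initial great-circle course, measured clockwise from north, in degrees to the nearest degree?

With φ₁ = 0.8209, φ₂ = 0.0925, Δλ = -1.2726 rad, the forward-azimuth formula gives
θ = atan2( sin Δλ cos φ₂ , cos φ₁ sin φ₂ − sin φ₁ cos φ₂ cos Δλ ) = atan2(-0.9518, -0.1511) = -99.02°.
Adding 360° brings this into [0°, 360°): 261°.

261°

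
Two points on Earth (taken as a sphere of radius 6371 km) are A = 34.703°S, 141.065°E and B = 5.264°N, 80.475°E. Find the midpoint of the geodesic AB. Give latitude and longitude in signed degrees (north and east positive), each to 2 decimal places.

-16.90°, 107.58°

The central angle between A and B is δ = 1.2135 rad.
With f = 0.5, the slerp weights are sin((1−f)δ)/sin δ = 0.6086 and sin(fδ)/sin δ = 0.6086.
Weighted sum of the unit vectors: (0.6086)·(-0.6395,0.5166,-0.5693) + (0.6086)·(0.1648,0.9821,0.0917) = (-0.2889, 0.9122, -0.2907).
Converting back: φ = atan2(z, √(x²+y²)) = -16.90°, λ = atan2(y, x) = 107.58°.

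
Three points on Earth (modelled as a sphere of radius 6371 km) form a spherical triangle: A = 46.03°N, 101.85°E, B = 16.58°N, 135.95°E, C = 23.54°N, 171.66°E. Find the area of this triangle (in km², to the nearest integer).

9091989 km²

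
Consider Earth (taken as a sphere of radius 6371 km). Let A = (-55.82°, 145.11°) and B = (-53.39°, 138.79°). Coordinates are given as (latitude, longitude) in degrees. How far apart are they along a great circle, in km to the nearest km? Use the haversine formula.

488 km

Let φ₁ = -0.9742 rad, φ₂ = -0.9318 rad, and Δλ = -0.1103 rad.
Haversine: a = sin²(Δφ/2) + cos φ₁ cos φ₂ sin²(Δλ/2) = 0.0004 + (0.5618)(0.5964)(0.0030) = 0.00147.
Central angle c = 2·arcsin(√a) = 0.07664 rad.
Distance = R·c = 6371 × 0.0766 ≈ 488 km.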